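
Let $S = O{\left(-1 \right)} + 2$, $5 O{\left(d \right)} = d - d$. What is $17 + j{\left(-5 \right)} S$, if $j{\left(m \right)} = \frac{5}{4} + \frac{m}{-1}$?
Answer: $\frac{59}{2} \approx 29.5$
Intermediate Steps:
$O{\left(d \right)} = 0$ ($O{\left(d \right)} = \frac{d - d}{5} = \frac{1}{5} \cdot 0 = 0$)
$j{\left(m \right)} = \frac{5}{4} - m$ ($j{\left(m \right)} = 5 \cdot \frac{1}{4} + m \left(-1\right) = \frac{5}{4} - m$)
$S = 2$ ($S = 0 + 2 = 2$)
$17 + j{\left(-5 \right)} S = 17 + \left(\frac{5}{4} - -5\right) 2 = 17 + \left(\frac{5}{4} + 5\right) 2 = 17 + \frac{25}{4} \cdot 2 = 17 + \frac{25}{2} = \frac{59}{2}$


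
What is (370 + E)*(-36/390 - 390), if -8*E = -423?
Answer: -21444837/130 ≈ -1.6496e+5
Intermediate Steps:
E = 423/8 (E = -1/8*(-423) = 423/8 ≈ 52.875)
(370 + E)*(-36/390 - 390) = (370 + 423/8)*(-36/390 - 390) = 3383*(-36*1/390 - 390)/8 = 3383*(-6/65 - 390)/8 = (3383/8)*(-25356/65) = -21444837/130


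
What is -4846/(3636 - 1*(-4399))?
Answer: -4846/8035 ≈ -0.60311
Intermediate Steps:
-4846/(3636 - 1*(-4399)) = -4846/(3636 + 4399) = -4846/8035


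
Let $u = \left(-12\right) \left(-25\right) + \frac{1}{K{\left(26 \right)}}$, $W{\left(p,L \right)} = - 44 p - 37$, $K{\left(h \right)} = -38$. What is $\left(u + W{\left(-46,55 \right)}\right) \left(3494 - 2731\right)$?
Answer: $\frac{66308515}{38} \approx 1.745 \cdot 10^{6}$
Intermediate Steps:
$W{\left(p,L \right)} = -37 - 44 p$
$u = \frac{11399}{38}$ ($u = \left(-12\right) \left(-25\right) + \frac{1}{-38} = 300 - \frac{1}{38} = \frac{11399}{38} \approx 299.97$)
$\left(u + W{\left(-46,55 \right)}\right) \left(3494 - 2731\right) = \left(\frac{11399}{38} - -1987\right) \left(3494 - 2731\right) = \left(\frac{11399}{38} + \left(-37 + 2024\right)\right) 763 = \left(\frac{11399}{38} + 1987\right) 763 = \frac{86905}{38} \cdot 763 = \frac{66308515}{38}$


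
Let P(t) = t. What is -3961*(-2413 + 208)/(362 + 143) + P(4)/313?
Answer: 546749117/31613 ≈ 17295.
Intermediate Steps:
-3961*(-2413 + 208)/(362 + 143) + P(4)/313 = -3961*(-2413 + 208)/(362 + 143) + 4/313 = -3961/(505/(-2205)) + 4*(1/313) = -3961/(505*(-1/2205)) + 4/313 = -3961/(-101/441) + 4/313 = -3961*(-441/101) + 4/313 = 1746801/101 + 4/313 = 546749117/31613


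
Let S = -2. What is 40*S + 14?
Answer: -66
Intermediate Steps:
40*S + 14 = 40*(-2) + 14 = -80 + 14 = -66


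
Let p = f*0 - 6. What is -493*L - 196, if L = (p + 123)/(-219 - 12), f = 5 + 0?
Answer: 4135/77 ≈ 53.701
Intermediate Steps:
f = 5
p = -6 (p = 5*0 - 6 = 0 - 6 = -6)
L = -39/77 (L = (-6 + 123)/(-219 - 12) = 117/(-231) = 117*(-1/231) = -39/77 ≈ -0.50649)
-493*L - 196 = -493*(-39/77) - 196 = 19227/77 - 196 = 4135/77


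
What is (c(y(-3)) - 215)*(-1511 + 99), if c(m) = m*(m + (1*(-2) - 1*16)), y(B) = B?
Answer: 214624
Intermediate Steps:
c(m) = m*(-18 + m) (c(m) = m*(m + (-2 - 16)) = m*(m - 18) = m*(-18 + m))
(c(y(-3)) - 215)*(-1511 + 99) = (-3*(-18 - 3) - 215)*(-1511 + 99) = (-3*(-21) - 215)*(-1412) = (63 - 215)*(-1412) = -152*(-1412) = 214624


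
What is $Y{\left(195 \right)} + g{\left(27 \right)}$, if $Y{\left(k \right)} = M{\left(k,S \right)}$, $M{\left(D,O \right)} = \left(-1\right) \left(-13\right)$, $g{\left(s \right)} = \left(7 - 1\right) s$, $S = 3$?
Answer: $175$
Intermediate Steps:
$g{\left(s \right)} = 6 s$
$M{\left(D,O \right)} = 13$
$Y{\left(k \right)} = 13$
$Y{\left(195 \right)} + g{\left(27 \right)} = 13 + 6 \cdot 27 = 13 + 162 = 175$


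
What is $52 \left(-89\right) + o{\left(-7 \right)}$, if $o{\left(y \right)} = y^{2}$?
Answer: $-4579$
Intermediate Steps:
$52 \left(-89\right) + o{\left(-7 \right)} = 52 \left(-89\right) + \left(-7\right)^{2} = -4628 + 49 = -4579$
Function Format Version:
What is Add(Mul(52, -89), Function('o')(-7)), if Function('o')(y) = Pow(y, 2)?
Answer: -4579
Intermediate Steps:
Add(Mul(52, -89), Function('o')(-7)) = Add(Mul(52, -89), Pow(-7, 2)) = Add(-4628, 49) = -4579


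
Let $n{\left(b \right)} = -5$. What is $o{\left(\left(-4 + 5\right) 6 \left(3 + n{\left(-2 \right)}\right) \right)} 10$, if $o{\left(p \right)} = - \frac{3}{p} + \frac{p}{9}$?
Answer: $- \frac{65}{6} \approx -10.833$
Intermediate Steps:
$o{\left(p \right)} = - \frac{3}{p} + \frac{p}{9}$ ($o{\left(p \right)} = - \frac{3}{p} + p \frac{1}{9} = - \frac{3}{p} + \frac{p}{9}$)
$o{\left(\left(-4 + 5\right) 6 \left(3 + n{\left(-2 \right)}\right) \right)} 10 = \left(- \frac{3}{\left(-4 + 5\right) 6 \left(3 - 5\right)} + \frac{\left(-4 + 5\right) 6 \left(3 - 5\right)}{9}\right) 10 = \left(- \frac{3}{1 \cdot 6 \left(-2\right)} + \frac{1 \cdot 6 \left(-2\right)}{9}\right) 10 = \left(- \frac{3}{6 \left(-2\right)} + \frac{6 \left(-2\right)}{9}\right) 10 = \left(- \frac{3}{-12} + \frac{1}{9} \left(-12\right)\right) 10 = \left(\left(-3\right) \left(- \frac{1}{12}\right) - \frac{4}{3}\right) 10 = \left(\frac{1}{4} - \frac{4}{3}\right) 10 = \left(- \frac{13}{12}\right) 10 = - \frac{65}{6}$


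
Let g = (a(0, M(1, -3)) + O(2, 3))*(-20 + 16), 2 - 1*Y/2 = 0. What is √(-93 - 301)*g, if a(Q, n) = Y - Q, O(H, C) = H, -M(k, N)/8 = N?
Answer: -24*I*√394 ≈ -476.39*I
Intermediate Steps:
Y = 4 (Y = 4 - 2*0 = 4 + 0 = 4)
M(k, N) = -8*N
a(Q, n) = 4 - Q
g = -24 (g = ((4 - 1*0) + 2)*(-20 + 16) = ((4 + 0) + 2)*(-4) = (4 + 2)*(-4) = 6*(-4) = -24)
√(-93 - 301)*g = √(-93 - 301)*(-24) = √(-394)*(-24) = (I*√394)*(-24) = -24*I*√394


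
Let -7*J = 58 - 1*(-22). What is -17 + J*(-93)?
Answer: 7321/7 ≈ 1045.9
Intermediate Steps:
J = -80/7 (J = -(58 - 1*(-22))/7 = -(58 + 22)/7 = -⅐*80 = -80/7 ≈ -11.429)
-17 + J*(-93) = -17 - 80/7*(-93) = -17 + 7440/7 = 7321/7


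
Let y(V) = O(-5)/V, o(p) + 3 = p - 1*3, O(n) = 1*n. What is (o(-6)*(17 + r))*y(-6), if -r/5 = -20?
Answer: -1170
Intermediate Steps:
r = 100 (r = -5*(-20) = 100)
O(n) = n
o(p) = -6 + p (o(p) = -3 + (p - 1*3) = -3 + (p - 3) = -3 + (-3 + p) = -6 + p)
y(V) = -5/V
(o(-6)*(17 + r))*y(-6) = ((-6 - 6)*(17 + 100))*(-5/(-6)) = (-12*117)*(-5*(-⅙)) = -1404*⅚ = -1170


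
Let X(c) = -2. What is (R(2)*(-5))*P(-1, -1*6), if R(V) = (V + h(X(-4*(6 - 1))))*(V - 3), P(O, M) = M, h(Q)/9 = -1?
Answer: 210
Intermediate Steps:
h(Q) = -9 (h(Q) = 9*(-1) = -9)
R(V) = (-9 + V)*(-3 + V) (R(V) = (V - 9)*(V - 3) = (-9 + V)*(-3 + V))
(R(2)*(-5))*P(-1, -1*6) = ((27 + 2**2 - 12*2)*(-5))*(-1*6) = ((27 + 4 - 24)*(-5))*(-6) = (7*(-5))*(-6) = -35*(-6) = 210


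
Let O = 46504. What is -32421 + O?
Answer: 14083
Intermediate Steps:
-32421 + O = -32421 + 46504 = 14083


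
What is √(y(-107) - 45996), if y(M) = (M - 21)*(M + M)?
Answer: 2*I*√4651 ≈ 136.4*I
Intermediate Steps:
y(M) = 2*M*(-21 + M) (y(M) = (-21 + M)*(2*M) = 2*M*(-21 + M))
√(y(-107) - 45996) = √(2*(-107)*(-21 - 107) - 45996) = √(2*(-107)*(-128) - 45996) = √(27392 - 45996) = √(-18604) = 2*I*√4651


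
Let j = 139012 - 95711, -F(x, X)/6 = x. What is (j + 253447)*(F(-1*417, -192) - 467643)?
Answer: -138029661468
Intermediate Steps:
F(x, X) = -6*x
j = 43301
(j + 253447)*(F(-1*417, -192) - 467643) = (43301 + 253447)*(-(-6)*417 - 467643) = 296748*(-6*(-417) - 467643) = 296748*(2502 - 467643) = 296748*(-465141) = -138029661468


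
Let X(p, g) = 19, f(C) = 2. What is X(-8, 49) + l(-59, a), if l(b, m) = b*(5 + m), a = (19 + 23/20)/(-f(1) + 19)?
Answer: -117617/340 ≈ -345.93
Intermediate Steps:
a = 403/340 (a = (19 + 23/20)/(-1*2 + 19) = (19 + 23*(1/20))/(-2 + 19) = (19 + 23/20)/17 = (403/20)*(1/17) = 403/340 ≈ 1.1853)
X(-8, 49) + l(-59, a) = 19 - 59*(5 + 403/340) = 19 - 59*2103/340 = 19 - 124077/340 = -117617/340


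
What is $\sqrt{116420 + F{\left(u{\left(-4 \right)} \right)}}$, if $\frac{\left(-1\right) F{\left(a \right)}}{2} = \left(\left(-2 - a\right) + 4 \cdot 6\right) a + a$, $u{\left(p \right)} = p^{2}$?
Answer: $2 \sqrt{29049} \approx 340.88$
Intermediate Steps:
$F{\left(a \right)} = - 2 a - 2 a \left(22 - a\right)$ ($F{\left(a \right)} = - 2 \left(\left(\left(-2 - a\right) + 4 \cdot 6\right) a + a\right) = - 2 \left(\left(\left(-2 - a\right) + 24\right) a + a\right) = - 2 \left(\left(22 - a\right) a + a\right) = - 2 \left(a \left(22 - a\right) + a\right) = - 2 \left(a + a \left(22 - a\right)\right) = - 2 a - 2 a \left(22 - a\right)$)
$\sqrt{116420 + F{\left(u{\left(-4 \right)} \right)}} = \sqrt{116420 + 2 \left(-4\right)^{2} \left(-23 + \left(-4\right)^{2}\right)} = \sqrt{116420 + 2 \cdot 16 \left(-23 + 16\right)} = \sqrt{116420 + 2 \cdot 16 \left(-7\right)} = \sqrt{116420 - 224} = \sqrt{116196} = 2 \sqrt{29049}$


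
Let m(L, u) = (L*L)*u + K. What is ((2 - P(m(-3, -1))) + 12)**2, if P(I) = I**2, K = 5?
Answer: 4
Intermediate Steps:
m(L, u) = 5 + u*L**2 (m(L, u) = (L*L)*u + 5 = L**2*u + 5 = u*L**2 + 5 = 5 + u*L**2)
((2 - P(m(-3, -1))) + 12)**2 = ((2 - (5 - 1*(-3)**2)**2) + 12)**2 = ((2 - (5 - 1*9)**2) + 12)**2 = ((2 - (5 - 9)**2) + 12)**2 = ((2 - 1*(-4)**2) + 12)**2 = ((2 - 1*16) + 12)**2 = ((2 - 16) + 12)**2 = (-14 + 12)**2 = (-2)**2 = 4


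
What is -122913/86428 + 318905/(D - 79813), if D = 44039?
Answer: -515474371/49868956 ≈ -10.337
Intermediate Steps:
-122913/86428 + 318905/(D - 79813) = -122913/86428 + 318905/(44039 - 79813) = -122913*1/86428 + 318905/(-35774) = -122913/86428 + 318905*(-1/35774) = -122913/86428 - 318905/35774 = -515474371/49868956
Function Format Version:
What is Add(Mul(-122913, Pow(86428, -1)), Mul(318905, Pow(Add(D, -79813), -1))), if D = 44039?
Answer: Rational(-515474371, 49868956) ≈ -10.337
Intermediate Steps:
Add(Mul(-122913, Pow(86428, -1)), Mul(318905, Pow(Add(D, -79813), -1))) = Add(Mul(-122913, Pow(86428, -1)), Mul(318905, Pow(Add(44039, -79813), -1))) = Add(Mul(-122913, Rational(1, 86428)), Mul(318905, Pow(-35774, -1))) = Add(Rational(-122913, 86428), Mul(318905, Rational(-1, 35774))) = Add(Rational(-122913, 86428), Rational(-318905, 35774)) = Rational(-515474371, 49868956)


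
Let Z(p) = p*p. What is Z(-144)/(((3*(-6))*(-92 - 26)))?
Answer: 576/59 ≈ 9.7627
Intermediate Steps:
Z(p) = p**2
Z(-144)/(((3*(-6))*(-92 - 26))) = (-144)**2/(((3*(-6))*(-92 - 26))) = 20736/((-18*(-118))) = 20736/2124 = 20736*(1/2124) = 576/59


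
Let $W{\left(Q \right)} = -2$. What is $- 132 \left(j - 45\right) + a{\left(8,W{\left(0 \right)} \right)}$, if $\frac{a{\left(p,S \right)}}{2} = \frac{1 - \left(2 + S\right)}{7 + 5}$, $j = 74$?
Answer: $- \frac{22967}{6} \approx -3827.8$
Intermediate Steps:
$a{\left(p,S \right)} = - \frac{1}{6} - \frac{S}{6}$ ($a{\left(p,S \right)} = 2 \frac{1 - \left(2 + S\right)}{7 + 5} = 2 \frac{-1 - S}{12} = 2 \left(-1 - S\right) \frac{1}{12} = 2 \left(- \frac{1}{12} - \frac{S}{12}\right) = - \frac{1}{6} - \frac{S}{6}$)
$- 132 \left(j - 45\right) + a{\left(8,W{\left(0 \right)} \right)} = - 132 \left(74 - 45\right) - - \frac{1}{6} = - 132 \left(74 - 45\right) + \left(- \frac{1}{6} + \frac{1}{3}\right) = \left(-132\right) 29 + \frac{1}{6} = -3828 + \frac{1}{6} = - \frac{22967}{6}$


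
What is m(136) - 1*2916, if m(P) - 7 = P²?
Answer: 15587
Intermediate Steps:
m(P) = 7 + P²
m(136) - 1*2916 = (7 + 136²) - 1*2916 = (7 + 18496) - 2916 = 18503 - 2916 = 15587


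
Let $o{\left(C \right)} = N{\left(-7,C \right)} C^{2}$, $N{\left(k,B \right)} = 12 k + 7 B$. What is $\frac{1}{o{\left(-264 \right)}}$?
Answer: $- \frac{1}{134652672} \approx -7.4265 \cdot 10^{-9}$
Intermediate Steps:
$N{\left(k,B \right)} = 7 B + 12 k$
$o{\left(C \right)} = C^{2} \left(-84 + 7 C\right)$ ($o{\left(C \right)} = \left(7 C + 12 \left(-7\right)\right) C^{2} = \left(7 C - 84\right) C^{2} = \left(-84 + 7 C\right) C^{2} = C^{2} \left(-84 + 7 C\right)$)
$\frac{1}{o{\left(-264 \right)}} = \frac{1}{7 \left(-264\right)^{2} \left(-12 - 264\right)} = \frac{1}{7 \cdot 69696 \left(-276\right)} = \frac{1}{-134652672} = - \frac{1}{134652672}$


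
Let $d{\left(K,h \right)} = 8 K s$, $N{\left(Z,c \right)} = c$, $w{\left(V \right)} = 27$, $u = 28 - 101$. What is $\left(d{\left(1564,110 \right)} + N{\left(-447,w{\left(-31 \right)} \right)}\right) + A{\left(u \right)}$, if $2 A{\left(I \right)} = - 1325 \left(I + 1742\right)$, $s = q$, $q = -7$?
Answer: $- \frac{2386539}{2} \approx -1.1933 \cdot 10^{6}$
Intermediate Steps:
$u = -73$ ($u = 28 - 101 = -73$)
$s = -7$
$A{\left(I \right)} = -1154075 - \frac{1325 I}{2}$ ($A{\left(I \right)} = \frac{\left(-1325\right) \left(I + 1742\right)}{2} = \frac{\left(-1325\right) \left(1742 + I\right)}{2} = \frac{-2308150 - 1325 I}{2} = -1154075 - \frac{1325 I}{2}$)
$d{\left(K,h \right)} = - 56 K$ ($d{\left(K,h \right)} = 8 K \left(-7\right) = - 56 K$)
$\left(d{\left(1564,110 \right)} + N{\left(-447,w{\left(-31 \right)} \right)}\right) + A{\left(u \right)} = \left(\left(-56\right) 1564 + 27\right) - \frac{2211425}{2} = \left(-87584 + 27\right) + \left(-1154075 + \frac{96725}{2}\right) = -87557 - \frac{2211425}{2} = - \frac{2386539}{2}$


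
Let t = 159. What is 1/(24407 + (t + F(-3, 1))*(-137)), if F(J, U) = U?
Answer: 1/2487 ≈ 0.00040209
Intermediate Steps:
1/(24407 + (t + F(-3, 1))*(-137)) = 1/(24407 + (159 + 1)*(-137)) = 1/(24407 + 160*(-137)) = 1/(24407 - 21920) = 1/2487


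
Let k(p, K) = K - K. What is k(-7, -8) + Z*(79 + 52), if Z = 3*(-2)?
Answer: -786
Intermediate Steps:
k(p, K) = 0
Z = -6
k(-7, -8) + Z*(79 + 52) = 0 - 6*(79 + 52) = 0 - 6*131 = 0 - 786 = -786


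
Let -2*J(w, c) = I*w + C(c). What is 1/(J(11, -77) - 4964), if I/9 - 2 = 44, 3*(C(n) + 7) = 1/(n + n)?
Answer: -924/6687449 ≈ -0.00013817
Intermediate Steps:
C(n) = -7 + 1/(6*n) (C(n) = -7 + 1/(3*(n + n)) = -7 + 1/(3*((2*n))) = -7 + (1/(2*n))/3 = -7 + 1/(6*n))
I = 414 (I = 18 + 9*44 = 18 + 396 = 414)
J(w, c) = 7/2 - 207*w - 1/(12*c) (J(w, c) = -(414*w + (-7 + 1/(6*c)))/2 = -(-7 + 414*w + 1/(6*c))/2 = 7/2 - 207*w - 1/(12*c))
1/(J(11, -77) - 4964) = 1/((7/2 - 207*11 - 1/12/(-77)) - 4964) = 1/((7/2 - 2277 - 1/12*(-1/77)) - 4964) = 1/((7/2 - 2277 + 1/924) - 4964) = 1/(-2100713/924 - 4964) = 1/(-6687449/924) = -924/6687449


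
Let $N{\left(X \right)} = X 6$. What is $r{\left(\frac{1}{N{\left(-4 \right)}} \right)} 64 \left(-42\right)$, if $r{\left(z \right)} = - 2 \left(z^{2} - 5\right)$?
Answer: $- \frac{80612}{3} \approx -26871.0$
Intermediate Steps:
$N{\left(X \right)} = 6 X$
$r{\left(z \right)} = 10 - 2 z^{2}$ ($r{\left(z \right)} = - 2 \left(-5 + z^{2}\right) = 10 - 2 z^{2}$)
$r{\left(\frac{1}{N{\left(-4 \right)}} \right)} 64 \left(-42\right) = \left(10 - 2 \left(\frac{1}{6 \left(-4\right)}\right)^{2}\right) 64 \left(-42\right) = \left(10 - 2 \left(\frac{1}{-24}\right)^{2}\right) 64 \left(-42\right) = \left(10 - 2 \left(- \frac{1}{24}\right)^{2}\right) 64 \left(-42\right) = \left(10 - \frac{1}{288}\right) 64 \left(-42\right) = \frac{2879}{288} \cdot 64 \left(-42\right) = \frac{5758}{9} \left(-42\right) = - \frac{80612}{3}$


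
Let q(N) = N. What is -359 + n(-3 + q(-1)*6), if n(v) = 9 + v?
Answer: -359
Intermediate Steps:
-359 + n(-3 + q(-1)*6) = -359 + (9 + (-3 - 1*6)) = -359 + (9 + (-3 - 6)) = -359 + (9 - 9) = -359 + 0 = -359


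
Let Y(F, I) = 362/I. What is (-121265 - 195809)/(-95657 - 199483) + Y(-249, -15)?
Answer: -1134273/49190 ≈ -23.059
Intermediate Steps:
(-121265 - 195809)/(-95657 - 199483) + Y(-249, -15) = (-121265 - 195809)/(-95657 - 199483) + 362/(-15) = -317074/(-295140) + 362*(-1/15) = -317074*(-1/295140) - 362/15 = 158537/147570 - 362/15 = -1134273/49190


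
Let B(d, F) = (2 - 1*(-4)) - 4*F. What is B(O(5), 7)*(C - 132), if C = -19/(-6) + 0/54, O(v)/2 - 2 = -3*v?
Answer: 8503/3 ≈ 2834.3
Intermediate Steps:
O(v) = 4 - 6*v (O(v) = 4 + 2*(-3*v) = 4 - 6*v)
B(d, F) = 6 - 4*F (B(d, F) = (2 + 4) - 4*F = 6 - 4*F)
C = 19/6 (C = -19*(-1/6) + 0*(1/54) = 19/6 + 0 = 19/6 ≈ 3.1667)
B(O(5), 7)*(C - 132) = (6 - 4*7)*(19/6 - 132) = (6 - 28)*(-773/6) = -22*(-773/6) = 8503/3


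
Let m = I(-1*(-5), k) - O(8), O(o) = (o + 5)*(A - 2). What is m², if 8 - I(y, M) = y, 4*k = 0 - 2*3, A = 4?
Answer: 529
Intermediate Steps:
k = -3/2 (k = (0 - 2*3)/4 = (0 - 6)/4 = (¼)*(-6) = -3/2 ≈ -1.5000)
I(y, M) = 8 - y
O(o) = 10 + 2*o (O(o) = (o + 5)*(4 - 2) = (5 + o)*2 = 10 + 2*o)
m = -23 (m = (8 - (-1)*(-5)) - (10 + 2*8) = (8 - 1*5) - (10 + 16) = (8 - 5) - 1*26 = 3 - 26 = -23)
m² = (-23)² = 529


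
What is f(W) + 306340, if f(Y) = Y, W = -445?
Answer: 305895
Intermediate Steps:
f(W) + 306340 = -445 + 306340 = 305895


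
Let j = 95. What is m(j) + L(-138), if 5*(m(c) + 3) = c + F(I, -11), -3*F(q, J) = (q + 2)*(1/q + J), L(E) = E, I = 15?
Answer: -24662/225 ≈ -109.61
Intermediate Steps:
F(q, J) = -(2 + q)*(J + 1/q)/3 (F(q, J) = -(q + 2)*(1/q + J)/3 = -(2 + q)*(J + 1/q)/3)
m(c) = 2113/225 + c/5 (m(c) = -3 + (c + (⅓)*(-2 - 1*15*(1 + 2*(-11) - 11*15))/15)/5 = -3 + (c + (⅓)*(1/15)*(-2 - 1*15*(1 - 22 - 165)))/5 = -3 + (c + (⅓)*(1/15)*(-2 - 1*15*(-186)))/5 = -3 + (c + (⅓)*(1/15)*(-2 + 2790))/5 = -3 + (c + (⅓)*(1/15)*2788)/5 = -3 + (c + 2788/45)/5 = -3 + (2788/45 + c)/5 = -3 + (2788/225 + c/5) = 2113/225 + c/5)
m(j) + L(-138) = (2113/225 + (⅕)*95) - 138 = (2113/225 + 19) - 138 = 6388/225 - 138 = -24662/225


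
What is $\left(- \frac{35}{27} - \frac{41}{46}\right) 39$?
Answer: $- \frac{35321}{414} \approx -85.316$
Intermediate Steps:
$\left(- \frac{35}{27} - \frac{41}{46}\right) 39 = \left(- \frac{2717}{1242}\right) 39 = - \frac{35321}{414}$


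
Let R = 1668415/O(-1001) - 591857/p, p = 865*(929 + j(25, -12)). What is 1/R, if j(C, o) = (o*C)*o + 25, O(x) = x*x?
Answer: 51260939730/77651892809 ≈ 0.66014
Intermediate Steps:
O(x) = x²
j(C, o) = 25 + C*o² (j(C, o) = (C*o)*o + 25 = C*o² + 25 = 25 + C*o²)
p = 3939210 (p = 865*(929 + (25 + 25*(-12)²)) = 865*(929 + (25 + 25*144)) = 865*(929 + (25 + 3600)) = 865*(929 + 3625) = 865*4554 = 3939210)
R = 77651892809/51260939730 (R = 1668415/((-1001)²) - 591857/3939210 = 1668415/1002001 - 591857*1/3939210 = 1668415*(1/1002001) - 591857/3939210 = 238345/143143 - 591857/3939210 = 77651892809/51260939730 ≈ 1.5148)
1/R = 1/(77651892809/51260939730) = 51260939730/77651892809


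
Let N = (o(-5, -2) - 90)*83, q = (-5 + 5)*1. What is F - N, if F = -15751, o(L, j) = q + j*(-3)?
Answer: -8779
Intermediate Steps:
q = 0 (q = 0*1 = 0)
o(L, j) = -3*j (o(L, j) = 0 + j*(-3) = 0 - 3*j = -3*j)
N = -6972 (N = (-3*(-2) - 90)*83 = (6 - 90)*83 = -84*83 = -6972)
F - N = -15751 - 1*(-6972) = -15751 + 6972 = -8779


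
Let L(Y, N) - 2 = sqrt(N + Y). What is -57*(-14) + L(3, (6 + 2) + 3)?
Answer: 800 + sqrt(14) ≈ 803.74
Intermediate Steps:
L(Y, N) = 2 + sqrt(N + Y)
-57*(-14) + L(3, (6 + 2) + 3) = -57*(-14) + (2 + sqrt(((6 + 2) + 3) + 3)) = 798 + (2 + sqrt((8 + 3) + 3)) = 798 + (2 + sqrt(11 + 3)) = 798 + (2 + sqrt(14)) = 800 + sqrt(14)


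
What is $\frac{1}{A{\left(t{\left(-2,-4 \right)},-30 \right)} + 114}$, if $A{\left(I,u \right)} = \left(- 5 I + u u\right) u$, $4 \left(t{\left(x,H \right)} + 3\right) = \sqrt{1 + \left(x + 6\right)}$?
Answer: $- \frac{36448}{996333153} - \frac{50 \sqrt{5}}{996333153} \approx -3.6694 \cdot 10^{-5}$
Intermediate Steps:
$t{\left(x,H \right)} = -3 + \frac{\sqrt{7 + x}}{4}$ ($t{\left(x,H \right)} = -3 + \frac{\sqrt{1 + \left(x + 6\right)}}{4} = -3 + \frac{\sqrt{1 + \left(6 + x\right)}}{4} = -3 + \frac{\sqrt{7 + x}}{4}$)
$A{\left(I,u \right)} = u \left(u^{2} - 5 I\right)$ ($A{\left(I,u \right)} = \left(- 5 I + u^{2}\right) u = \left(u^{2} - 5 I\right) u = u \left(u^{2} - 5 I\right)$)
$\frac{1}{A{\left(t{\left(-2,-4 \right)},-30 \right)} + 114} = \frac{1}{- 30 \left(\left(-30\right)^{2} - 5 \left(-3 + \frac{\sqrt{7 - 2}}{4}\right)\right) + 114} = \frac{1}{- 30 \left(900 - 5 \left(-3 + \frac{\sqrt{5}}{4}\right)\right) + 114} = \frac{1}{- 30 \left(900 + \left(15 - \frac{5 \sqrt{5}}{4}\right)\right) + 114} = \frac{1}{- 30 \left(915 - \frac{5 \sqrt{5}}{4}\right) + 114} = \frac{1}{\left(-27450 + \frac{75 \sqrt{5}}{2}\right) + 114} = \frac{1}{-27336 + \frac{75 \sqrt{5}}{2}}$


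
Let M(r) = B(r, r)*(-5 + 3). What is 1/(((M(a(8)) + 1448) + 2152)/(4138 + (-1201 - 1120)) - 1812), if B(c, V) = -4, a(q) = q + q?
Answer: -1817/3288796 ≈ -0.00055248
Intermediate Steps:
a(q) = 2*q
M(r) = 8 (M(r) = -4*(-5 + 3) = -4*(-2) = 8)
1/(((M(a(8)) + 1448) + 2152)/(4138 + (-1201 - 1120)) - 1812) = 1/(((8 + 1448) + 2152)/(4138 + (-1201 - 1120)) - 1812) = 1/((1456 + 2152)/(4138 - 2321) - 1812) = 1/(3608/1817 - 1812) = 1/(-3288796/1817) = -1817/3288796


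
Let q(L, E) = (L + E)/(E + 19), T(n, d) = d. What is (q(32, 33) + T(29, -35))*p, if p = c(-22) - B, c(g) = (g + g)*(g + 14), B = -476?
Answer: -27945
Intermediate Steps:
c(g) = 2*g*(14 + g) (c(g) = (2*g)*(14 + g) = 2*g*(14 + g))
p = 828 (p = 2*(-22)*(14 - 22) - 1*(-476) = 2*(-22)*(-8) + 476 = 352 + 476 = 828)
q(L, E) = (E + L)/(19 + E)
(q(32, 33) + T(29, -35))*p = ((33 + 32)/(19 + 33) - 35)*828 = (65/52 - 35)*828 = ((1/52)*65 - 35)*828 = (5/4 - 35)*828 = -135/4*828 = -27945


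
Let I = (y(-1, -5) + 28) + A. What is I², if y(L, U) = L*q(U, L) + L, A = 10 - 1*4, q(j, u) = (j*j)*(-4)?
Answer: 17689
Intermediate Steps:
q(j, u) = -4*j² (q(j, u) = j²*(-4) = -4*j²)
A = 6 (A = 10 - 4 = 6)
y(L, U) = L - 4*L*U² (y(L, U) = L*(-4*U²) + L = -4*L*U² + L = L - 4*L*U²)
I = 133 (I = (-(1 - 4*(-5)²) + 28) + 6 = (-(1 - 4*25) + 28) + 6 = (-(1 - 100) + 28) + 6 = (-1*(-99) + 28) + 6 = (99 + 28) + 6 = 127 + 6 = 133)
I² = 133² = 17689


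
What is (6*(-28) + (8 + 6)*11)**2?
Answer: 196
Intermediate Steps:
(6*(-28) + (8 + 6)*11)**2 = (-168 + 14*11)**2 = (-168 + 154)**2 = (-14)**2 = 196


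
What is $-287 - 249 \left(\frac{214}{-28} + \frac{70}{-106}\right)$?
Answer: $\frac{1321135}{742} \approx 1780.5$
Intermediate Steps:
$-287 - 249 \left(\frac{214}{-28} + \frac{70}{-106}\right) = -287 - 249 \left(214 \left(- \frac{1}{28}\right) + 70 \left(- \frac{1}{106}\right)\right) = -287 - 249 \left(- \frac{107}{14} - \frac{35}{53}\right) = -287 - - \frac{1534089}{742} = -287 + \frac{1534089}{742} = \frac{1321135}{742}$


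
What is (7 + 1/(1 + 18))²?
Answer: 17956/361 ≈ 49.740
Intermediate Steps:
(7 + 1/(1 + 18))² = (7 + 1/19)² = (134/19)² = 17956/361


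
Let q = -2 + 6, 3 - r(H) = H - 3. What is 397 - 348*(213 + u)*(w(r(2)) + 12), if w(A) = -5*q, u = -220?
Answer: -19091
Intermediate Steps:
r(H) = 6 - H (r(H) = 3 - (H - 3) = 3 - (-3 + H) = 3 + (3 - H) = 6 - H)
q = 4
w(A) = -20 (w(A) = -5*4 = -20)
397 - 348*(213 + u)*(w(r(2)) + 12) = 397 - 348*(213 - 220)*(-20 + 12) = 397 - (-2436)*(-8) = 397 - 348*56 = 397 - 19488 = -19091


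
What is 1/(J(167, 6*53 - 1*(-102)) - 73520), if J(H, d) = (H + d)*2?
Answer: -1/72346 ≈ -1.3822e-5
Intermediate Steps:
J(H, d) = 2*H + 2*d
1/(J(167, 6*53 - 1*(-102)) - 73520) = 1/((2*167 + 2*(6*53 - 1*(-102))) - 73520) = 1/((334 + 2*(318 + 102)) - 73520) = 1/((334 + 2*420) - 73520) = 1/((334 + 840) - 73520) = 1/(1174 - 73520) = 1/(-72346) = -1/72346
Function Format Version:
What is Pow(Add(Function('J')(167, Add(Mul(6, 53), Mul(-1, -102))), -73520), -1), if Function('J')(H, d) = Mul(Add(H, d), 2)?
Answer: Rational(-1, 72346) ≈ -1.3822e-5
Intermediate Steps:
Function('J')(H, d) = Add(Mul(2, H), Mul(2, d))
Pow(Add(Function('J')(167, Add(Mul(6, 53), Mul(-1, -102))), -73520), -1) = Pow(Add(Add(Mul(2, 167), Mul(2, Add(Mul(6, 53), Mul(-1, -102)))), -73520), -1) = Pow(Add(Add(334, Mul(2, Add(318, 102))), -73520), -1) = Pow(Add(Add(334, Mul(2, 420)), -73520), -1) = Pow(Add(Add(334, 840), -73520), -1) = Pow(Add(1174, -73520), -1) = Pow(-72346, -1) = Rational(-1, 72346)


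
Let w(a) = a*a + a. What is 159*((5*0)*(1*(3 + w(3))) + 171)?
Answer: 27189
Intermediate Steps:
w(a) = a + a² (w(a) = a² + a = a + a²)
159*((5*0)*(1*(3 + w(3))) + 171) = 159*((5*0)*(1*(3 + 3*(1 + 3))) + 171) = 159*(0*(1*(3 + 3*4)) + 171) = 159*(0*(1*(3 + 12)) + 171) = 159*(0*(1*15) + 171) = 159*(0*15 + 171) = 159*(0 + 171) = 159*171 = 27189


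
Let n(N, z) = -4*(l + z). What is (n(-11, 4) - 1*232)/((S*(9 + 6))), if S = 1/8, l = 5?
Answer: -2144/15 ≈ -142.93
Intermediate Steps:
n(N, z) = -20 - 4*z (n(N, z) = -4*(5 + z) = -20 - 4*z)
S = 1/8 ≈ 0.12500
(n(-11, 4) - 1*232)/((S*(9 + 6))) = ((-20 - 4*4) - 1*232)/(((9 + 6)/8)) = ((-20 - 16) - 232)/(((1/8)*15)) = (-36 - 232)/(15/8) = -268*8/15 = -2144/15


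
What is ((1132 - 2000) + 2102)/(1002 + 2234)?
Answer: 617/1618 ≈ 0.38133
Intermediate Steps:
((1132 - 2000) + 2102)/(1002 + 2234) = (-868 + 2102)/3236 = 1234*(1/3236) = 617/1618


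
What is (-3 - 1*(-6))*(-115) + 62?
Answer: -283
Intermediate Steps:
(-3 - 1*(-6))*(-115) + 62 = (-3 + 6)*(-115) + 62 = 3*(-115) + 62 = -345 + 62 = -283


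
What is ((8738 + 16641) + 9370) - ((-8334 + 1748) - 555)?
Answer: 41890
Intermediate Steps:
((8738 + 16641) + 9370) - ((-8334 + 1748) - 555) = (25379 + 9370) - (-6586 - 555) = 34749 - 1*(-7141) = 34749 + 7141 = 41890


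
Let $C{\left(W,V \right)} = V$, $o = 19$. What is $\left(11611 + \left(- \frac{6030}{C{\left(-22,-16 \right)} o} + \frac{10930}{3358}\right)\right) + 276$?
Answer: $\frac{3039550361}{255208} \approx 11910.0$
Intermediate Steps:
$\left(11611 + \left(- \frac{6030}{C{\left(-22,-16 \right)} o} + \frac{10930}{3358}\right)\right) + 276 = \left(11611 + \left(- \frac{6030}{\left(-16\right) 19} + \frac{10930}{3358}\right)\right) + 276 = \left(11611 + \left(- \frac{6030}{-304} + 10930 \cdot \frac{1}{3358}\right)\right) + 276 = \left(11611 + \left(\left(-6030\right) \left(- \frac{1}{304}\right) + \frac{5465}{1679}\right)\right) + 276 = \left(11611 + \left(\frac{3015}{152} + \frac{5465}{1679}\right)\right) + 276 = \left(11611 + \frac{5892865}{255208}\right) + 276 = \frac{2969112953}{255208} + 276 = \frac{3039550361}{255208}$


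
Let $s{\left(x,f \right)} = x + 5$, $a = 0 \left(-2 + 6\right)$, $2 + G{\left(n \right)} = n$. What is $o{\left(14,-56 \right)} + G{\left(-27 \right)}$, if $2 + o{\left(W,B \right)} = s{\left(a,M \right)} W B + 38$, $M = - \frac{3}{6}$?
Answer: $-3913$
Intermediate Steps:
$G{\left(n \right)} = -2 + n$
$a = 0$ ($a = 0 \cdot 4 = 0$)
$M = - \frac{1}{2}$ ($M = \left(-3\right) \frac{1}{6} = - \frac{1}{2} \approx -0.5$)
$s{\left(x,f \right)} = 5 + x$
$o{\left(W,B \right)} = 36 + 5 B W$ ($o{\left(W,B \right)} = -2 + \left(\left(5 + 0\right) W B + 38\right) = -2 + \left(5 W B + 38\right) = -2 + \left(5 B W + 38\right) = -2 + \left(38 + 5 B W\right) = 36 + 5 B W$)
$o{\left(14,-56 \right)} + G{\left(-27 \right)} = \left(36 + 5 \left(-56\right) 14\right) - 29 = \left(36 - 3920\right) - 29 = -3884 - 29 = -3913$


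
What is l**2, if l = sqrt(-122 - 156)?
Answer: -278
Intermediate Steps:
l = I*sqrt(278) (l = sqrt(-278) = I*sqrt(278) ≈ 16.673*I)
l**2 = (I*sqrt(278))**2 = -278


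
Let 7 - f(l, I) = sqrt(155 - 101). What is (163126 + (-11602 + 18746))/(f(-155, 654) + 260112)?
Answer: 44290462130/67661894107 + 510810*sqrt(6)/67661894107 ≈ 0.65460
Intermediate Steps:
f(l, I) = 7 - 3*sqrt(6) (f(l, I) = 7 - sqrt(155 - 101) = 7 - sqrt(54) = 7 - 3*sqrt(6))
(163126 + (-11602 + 18746))/(f(-155, 654) + 260112) = (163126 + (-11602 + 18746))/((7 - 3*sqrt(6)) + 260112) = (163126 + 7144)/(260119 - 3*sqrt(6)) = 170270/(260119 - 3*sqrt(6))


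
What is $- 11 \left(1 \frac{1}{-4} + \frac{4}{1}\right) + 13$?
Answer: $- \frac{113}{4} \approx -28.25$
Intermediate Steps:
$- 11 \left(1 \frac{1}{-4} + \frac{4}{1}\right) + 13 = - 11 \left(1 \left(- \frac{1}{4}\right) + 4 \cdot 1\right) + 13 = - 11 \left(- \frac{1}{4} + 4\right) + 13 = \left(-11\right) \frac{15}{4} + 13 = - \frac{165}{4} + 13 = - \frac{113}{4}$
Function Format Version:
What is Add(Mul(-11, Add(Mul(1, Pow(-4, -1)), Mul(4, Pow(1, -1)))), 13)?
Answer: Rational(-113, 4) ≈ -28.250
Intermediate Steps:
Add(Mul(-11, Add(Mul(1, Pow(-4, -1)), Mul(4, Pow(1, -1)))), 13) = Add(Mul(-11, Add(Mul(1, Rational(-1, 4)), Mul(4, 1))), 13) = Add(Mul(-11, Add(Rational(-1, 4), 4)), 13) = Add(Mul(-11, Rational(15, 4)), 13) = Add(Rational(-165, 4), 13) = Rational(-113, 4)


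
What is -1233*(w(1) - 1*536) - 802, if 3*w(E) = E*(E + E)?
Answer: 659264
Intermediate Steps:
w(E) = 2*E²/3 (w(E) = (E*(E + E))/3 = (E*(2*E))/3 = (2*E²)/3 = 2*E²/3)
-1233*(w(1) - 1*536) - 802 = -1233*((⅔)*1² - 1*536) - 802 = -1233*((⅔)*1 - 536) - 802 = -1233*(⅔ - 536) - 802 = -1233*(-1606/3) - 802 = 660066 - 802 = 659264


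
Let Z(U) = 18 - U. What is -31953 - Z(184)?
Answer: -31787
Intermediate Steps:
-31953 - Z(184) = -31953 - (18 - 1*184) = -31953 - (18 - 184) = -31953 - 1*(-166) = -31953 + 166 = -31787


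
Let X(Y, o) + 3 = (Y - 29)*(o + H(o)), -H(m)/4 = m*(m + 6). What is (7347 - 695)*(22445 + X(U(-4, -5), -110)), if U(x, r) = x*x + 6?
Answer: 2285174864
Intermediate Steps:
H(m) = -4*m*(6 + m) (H(m) = -4*m*(m + 6) = -4*m*(6 + m))
U(x, r) = 6 + x**2 (U(x, r) = x**2 + 6 = 6 + x**2)
X(Y, o) = -3 + (-29 + Y)*(o - 4*o*(6 + o)) (X(Y, o) = -3 + (Y - 29)*(o - 4*o*(6 + o)) = -3 + (-29 + Y)*(o - 4*o*(6 + o)))
(7347 - 695)*(22445 + X(U(-4, -5), -110)) = (7347 - 695)*(22445 + (-3 + 116*(-110)**2 + 667*(-110) - 23*(6 + (-4)**2)*(-110) - 4*(6 + (-4)**2)*(-110)**2)) = 6652*(22445 + (-3 + 116*12100 - 73370 - 23*(6 + 16)*(-110) - 4*(6 + 16)*12100)) = 6652*(22445 + (-3 + 1403600 - 73370 - 23*22*(-110) - 4*22*12100)) = 6652*(22445 + (-3 + 1403600 - 73370 + 55660 - 1064800)) = 6652*(22445 + 321087) = 6652*343532 = 2285174864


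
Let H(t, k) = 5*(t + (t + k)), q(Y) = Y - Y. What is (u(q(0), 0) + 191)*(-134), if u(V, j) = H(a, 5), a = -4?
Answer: -23584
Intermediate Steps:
q(Y) = 0
H(t, k) = 5*k + 10*t (H(t, k) = 5*(t + (k + t)) = 5*(k + 2*t) = 5*k + 10*t)
u(V, j) = -15 (u(V, j) = 5*5 + 10*(-4) = 25 - 40 = -15)
(u(q(0), 0) + 191)*(-134) = (-15 + 191)*(-134) = 176*(-134) = -23584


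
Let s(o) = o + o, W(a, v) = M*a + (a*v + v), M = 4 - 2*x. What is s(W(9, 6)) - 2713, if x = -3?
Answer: -2413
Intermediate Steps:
M = 10 (M = 4 - 2*(-3) = 4 + 6 = 10)
W(a, v) = v + 10*a + a*v (W(a, v) = 10*a + (a*v + v) = 10*a + (v + a*v) = v + 10*a + a*v)
s(o) = 2*o
s(W(9, 6)) - 2713 = 2*(6 + 10*9 + 9*6) - 2713 = 2*(6 + 90 + 54) - 2713 = 2*150 - 2713 = 300 - 2713 = -2413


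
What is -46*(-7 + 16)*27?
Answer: -11178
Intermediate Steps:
-46*(-7 + 16)*27 = -46*9*27 = -414*27 = -11178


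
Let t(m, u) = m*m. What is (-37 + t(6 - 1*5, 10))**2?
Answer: 1296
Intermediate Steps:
t(m, u) = m**2
(-37 + t(6 - 1*5, 10))**2 = (-37 + (6 - 1*5)**2)**2 = (-37 + (6 - 5)**2)**2 = (-37 + 1**2)**2 = (-37 + 1)**2 = (-36)**2 = 1296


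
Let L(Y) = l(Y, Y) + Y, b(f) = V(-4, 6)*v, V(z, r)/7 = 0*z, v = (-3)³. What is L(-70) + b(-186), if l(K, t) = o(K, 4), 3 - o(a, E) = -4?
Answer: -63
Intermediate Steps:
o(a, E) = 7 (o(a, E) = 3 - 1*(-4) = 3 + 4 = 7)
l(K, t) = 7
v = -27
V(z, r) = 0 (V(z, r) = 7*(0*z) = 7*0 = 0)
b(f) = 0 (b(f) = 0*(-27) = 0)
L(Y) = 7 + Y
L(-70) + b(-186) = (7 - 70) + 0 = -63 + 0 = -63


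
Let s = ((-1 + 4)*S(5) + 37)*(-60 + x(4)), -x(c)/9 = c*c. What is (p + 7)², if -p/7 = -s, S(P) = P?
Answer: 5512914001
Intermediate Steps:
x(c) = -9*c² (x(c) = -9*c*c = -9*c²)
s = -10608 (s = ((-1 + 4)*5 + 37)*(-60 - 9*4²) = (3*5 + 37)*(-60 - 9*16) = (15 + 37)*(-60 - 144) = 52*(-204) = -10608)
p = -74256 (p = -(-7)*(-10608) = -7*10608 = -74256)
(p + 7)² = (-74256 + 7)² = (-74249)² = 5512914001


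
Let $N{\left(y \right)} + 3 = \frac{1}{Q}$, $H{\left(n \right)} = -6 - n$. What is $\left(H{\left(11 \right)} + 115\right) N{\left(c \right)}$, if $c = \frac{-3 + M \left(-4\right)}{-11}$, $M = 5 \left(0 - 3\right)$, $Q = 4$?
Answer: $- \frac{539}{2} \approx -269.5$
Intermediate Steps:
$M = -15$ ($M = 5 \left(-3\right) = -15$)
$c = - \frac{57}{11}$ ($c = \frac{-3 - -60}{-11} = \left(-3 + 60\right) \left(- \frac{1}{11}\right) = 57 \left(- \frac{1}{11}\right) = - \frac{57}{11} \approx -5.1818$)
$N{\left(y \right)} = - \frac{11}{4}$ ($N{\left(y \right)} = -3 + \frac{1}{4} = - \frac{11}{4}$)
$\left(H{\left(11 \right)} + 115\right) N{\left(c \right)} = \left(\left(-6 - 11\right) + 115\right) \left(- \frac{11}{4}\right) = \left(-17 + 115\right) \left(- \frac{11}{4}\right) = 98 \left(- \frac{11}{4}\right) = - \frac{539}{2}$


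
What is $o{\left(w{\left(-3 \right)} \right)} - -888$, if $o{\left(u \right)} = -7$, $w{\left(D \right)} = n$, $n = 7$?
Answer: $881$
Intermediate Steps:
$w{\left(D \right)} = 7$
$o{\left(w{\left(-3 \right)} \right)} - -888 = -7 - -888 = -7 + 888 = 881$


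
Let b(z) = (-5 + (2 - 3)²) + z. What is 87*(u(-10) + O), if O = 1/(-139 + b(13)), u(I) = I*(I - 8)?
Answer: 2035713/130 ≈ 15659.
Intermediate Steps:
b(z) = -4 + z (b(z) = (-5 + (-1)²) + z = (-5 + 1) + z = -4 + z)
u(I) = I*(-8 + I)
O = -1/130 (O = 1/(-139 + (-4 + 13)) = 1/(-139 + 9) = 1/(-130) = -1/130 ≈ -0.0076923)
87*(u(-10) + O) = 87*(-10*(-8 - 10) - 1/130) = 87*(-10*(-18) - 1/130) = 87*(180 - 1/130) = 87*(23399/130) = 2035713/130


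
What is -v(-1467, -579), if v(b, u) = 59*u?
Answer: 34161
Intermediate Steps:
-v(-1467, -579) = -59*(-579) = -1*(-34161) = 34161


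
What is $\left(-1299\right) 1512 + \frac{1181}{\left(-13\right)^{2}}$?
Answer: $- \frac{331929691}{169} \approx -1.9641 \cdot 10^{6}$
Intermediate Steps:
$\left(-1299\right) 1512 + \frac{1181}{\left(-13\right)^{2}} = -1964088 + \frac{1181}{169} = - \frac{331929691}{169}$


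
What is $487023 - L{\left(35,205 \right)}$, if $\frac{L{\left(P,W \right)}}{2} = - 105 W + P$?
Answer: $530003$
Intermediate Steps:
$L{\left(P,W \right)} = - 210 W + 2 P$ ($L{\left(P,W \right)} = 2 \left(- 105 W + P\right) = 2 \left(P - 105 W\right) = - 210 W + 2 P$)
$487023 - L{\left(35,205 \right)} = 487023 - \left(\left(-210\right) 205 + 2 \cdot 35\right) = 487023 - \left(-43050 + 70\right) = 487023 - -42980 = 487023 + 42980 = 530003$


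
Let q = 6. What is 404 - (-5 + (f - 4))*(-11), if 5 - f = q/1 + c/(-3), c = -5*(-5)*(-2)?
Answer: 332/3 ≈ 110.67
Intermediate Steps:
c = -50 (c = 25*(-2) = -50)
f = -53/3 (f = 5 - (6/1 - 50/(-3)) = 5 - (6*1 - 50*(-1/3)) = 5 - (6 + 50/3) = 5 - 1*68/3 = 5 - 68/3 = -53/3 ≈ -17.667)
404 - (-5 + (f - 4))*(-11) = 404 - (-5 + (-53/3 - 4))*(-11) = 404 - (-5 - 65/3)*(-11) = 404 - (-80)*(-11)/3 = 404 - 1*880/3 = 404 - 880/3 = 332/3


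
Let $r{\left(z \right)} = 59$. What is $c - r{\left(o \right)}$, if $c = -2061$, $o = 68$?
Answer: $-2120$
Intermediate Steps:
$c - r{\left(o \right)} = -2061 - 59 = -2120$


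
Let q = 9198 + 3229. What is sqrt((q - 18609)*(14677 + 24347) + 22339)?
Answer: I*sqrt(241224029) ≈ 15531.0*I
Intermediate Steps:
q = 12427
sqrt((q - 18609)*(14677 + 24347) + 22339) = sqrt((12427 - 18609)*(14677 + 24347) + 22339) = sqrt(-6182*39024 + 22339) = sqrt(-241246368 + 22339) = sqrt(-241224029) = I*sqrt(241224029)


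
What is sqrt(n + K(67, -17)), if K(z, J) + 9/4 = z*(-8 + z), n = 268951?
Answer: sqrt(1091607)/2 ≈ 522.40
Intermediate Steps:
K(z, J) = -9/4 + z*(-8 + z)
sqrt(n + K(67, -17)) = sqrt(268951 + (-9/4 + 67**2 - 8*67)) = sqrt(268951 + (-9/4 + 4489 - 536)) = sqrt(268951 + 15803/4) = sqrt(1091607/4) = sqrt(1091607)/2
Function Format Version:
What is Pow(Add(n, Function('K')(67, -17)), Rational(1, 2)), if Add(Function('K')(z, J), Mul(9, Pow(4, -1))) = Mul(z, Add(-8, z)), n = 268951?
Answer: Mul(Rational(1, 2), Pow(1091607, Rational(1, 2))) ≈ 522.40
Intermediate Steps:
Function('K')(z, J) = Add(Rational(-9, 4), Mul(z, Add(-8, z)))
Pow(Add(n, Function('K')(67, -17)), Rational(1, 2)) = Pow(Add(268951, Add(Rational(-9, 4), Pow(67, 2), Mul(-8, 67))), Rational(1, 2)) = Pow(Add(268951, Add(Rational(-9, 4), 4489, -536)), Rational(1, 2)) = Pow(Add(268951, Rational(15803, 4)), Rational(1, 2)) = Pow(Rational(1091607, 4), Rational(1, 2)) = Mul(Rational(1, 2), Pow(1091607, Rational(1, 2)))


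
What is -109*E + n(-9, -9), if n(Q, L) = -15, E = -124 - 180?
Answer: 33121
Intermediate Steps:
E = -304
-109*E + n(-9, -9) = -109*(-304) - 15 = 33136 - 15 = 33121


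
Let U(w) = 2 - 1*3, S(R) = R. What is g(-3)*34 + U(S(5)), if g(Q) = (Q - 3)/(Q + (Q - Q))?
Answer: 67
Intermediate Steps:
g(Q) = (-3 + Q)/Q (g(Q) = (-3 + Q)/(Q + 0) = (-3 + Q)/Q)
U(w) = -1 (U(w) = 2 - 3 = -1)
g(-3)*34 + U(S(5)) = ((-3 - 3)/(-3))*34 - 1 = -⅓*(-6)*34 - 1 = 2*34 - 1 = 68 - 1 = 67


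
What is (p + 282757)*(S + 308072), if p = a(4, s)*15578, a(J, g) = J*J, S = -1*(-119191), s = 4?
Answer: 227306052315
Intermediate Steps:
S = 119191
a(J, g) = J**2
p = 249248 (p = 4**2*15578 = 16*15578 = 249248)
(p + 282757)*(S + 308072) = (249248 + 282757)*(119191 + 308072) = 532005*427263 = 227306052315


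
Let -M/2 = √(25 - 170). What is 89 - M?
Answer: 89 + 2*I*√145 ≈ 89.0 + 24.083*I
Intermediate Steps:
M = -2*I*√145 (M = -2*√(25 - 170) = -2*I*√145 ≈ -24.083*I)
89 - M = 89 - (-2)*I*√145 = 89 + 2*I*√145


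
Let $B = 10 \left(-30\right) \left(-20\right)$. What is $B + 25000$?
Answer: $31000$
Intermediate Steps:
$B = 6000$ ($B = \left(-300\right) \left(-20\right) = 6000$)
$B + 25000 = 6000 + 25000 = 31000$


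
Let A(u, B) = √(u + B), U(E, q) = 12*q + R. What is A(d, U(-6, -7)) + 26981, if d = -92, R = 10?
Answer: 26981 + I*√166 ≈ 26981.0 + 12.884*I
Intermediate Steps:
U(E, q) = 10 + 12*q (U(E, q) = 12*q + 10 = 10 + 12*q)
A(u, B) = √(B + u)
A(d, U(-6, -7)) + 26981 = √((10 + 12*(-7)) - 92) + 26981 = √((10 - 84) - 92) + 26981 = √(-74 - 92) + 26981 = √(-166) + 26981 = I*√166 + 26981 = 26981 + I*√166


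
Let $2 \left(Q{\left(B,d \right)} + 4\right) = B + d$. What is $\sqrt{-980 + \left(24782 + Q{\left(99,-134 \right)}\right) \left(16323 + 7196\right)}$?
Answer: $\frac{\sqrt{2329364878}}{2} \approx 24132.0$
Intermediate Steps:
$Q{\left(B,d \right)} = -4 + \frac{B}{2} + \frac{d}{2}$ ($Q{\left(B,d \right)} = -4 + \frac{B + d}{2} = -4 + \left(\frac{B}{2} + \frac{d}{2}\right) = -4 + \frac{B}{2} + \frac{d}{2}$)
$\sqrt{-980 + \left(24782 + Q{\left(99,-134 \right)}\right) \left(16323 + 7196\right)} = \sqrt{-980 + \left(24782 + \left(-4 + \frac{1}{2} \cdot 99 + \frac{1}{2} \left(-134\right)\right)\right) \left(16323 + 7196\right)} = \sqrt{-980 + \left(24782 - \frac{43}{2}\right) 23519} = \sqrt{-980 + \frac{49521}{2} \cdot 23519} = \sqrt{-980 + \frac{1164684399}{2}} = \sqrt{\frac{1164682439}{2}} = \frac{\sqrt{2329364878}}{2}$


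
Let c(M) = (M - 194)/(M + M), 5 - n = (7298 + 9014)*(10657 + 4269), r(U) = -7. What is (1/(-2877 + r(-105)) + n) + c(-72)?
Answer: -12639165452309/51912 ≈ -2.4347e+8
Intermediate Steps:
n = -243472907 (n = 5 - (7298 + 9014)*(10657 + 4269) = 5 - 16312*14926 = 5 - 1*243472912 = 5 - 243472912 = -243472907)
c(M) = (-194 + M)/(2*M) (c(M) = (-194 + M)/((2*M)) = (-194 + M)*(1/(2*M)) = (-194 + M)/(2*M))
(1/(-2877 + r(-105)) + n) + c(-72) = (1/(-2877 - 7) - 243472907) + (½)*(-194 - 72)/(-72) = (1/(-2884) - 243472907) + (½)*(-1/72)*(-266) = (-1/2884 - 243472907) + 133/72 = -702175863789/2884 + 133/72 = -12639165452309/51912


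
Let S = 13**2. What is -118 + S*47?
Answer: 7825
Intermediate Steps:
S = 169
-118 + S*47 = -118 + 169*47 = -118 + 7943 = 7825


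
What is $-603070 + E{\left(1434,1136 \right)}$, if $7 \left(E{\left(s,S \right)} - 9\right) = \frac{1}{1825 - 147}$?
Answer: $- \frac{7083554505}{11746} \approx -6.0306 \cdot 10^{5}$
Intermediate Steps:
$E{\left(s,S \right)} = \frac{105715}{11746}$ ($E{\left(s,S \right)} = 9 + \frac{1}{7 \left(1825 - 147\right)} = 9 + \frac{1}{7 \cdot 1678} = 9 + \frac{1}{7} \cdot \frac{1}{1678} = 9 + \frac{1}{11746} = \frac{105715}{11746}$)
$-603070 + E{\left(1434,1136 \right)} = -603070 + \frac{105715}{11746} = - \frac{7083554505}{11746}$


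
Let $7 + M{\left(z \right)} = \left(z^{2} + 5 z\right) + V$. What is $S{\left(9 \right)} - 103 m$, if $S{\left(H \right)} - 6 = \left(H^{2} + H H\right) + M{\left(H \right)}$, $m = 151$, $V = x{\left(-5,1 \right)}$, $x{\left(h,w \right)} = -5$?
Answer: $-15271$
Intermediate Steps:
$V = -5$
$M{\left(z \right)} = -12 + z^{2} + 5 z$ ($M{\left(z \right)} = -7 - \left(5 - z^{2} - 5 z\right) = -7 + \left(-5 + z^{2} + 5 z\right) = -12 + z^{2} + 5 z$)
$S{\left(H \right)} = -6 + 3 H^{2} + 5 H$ ($S{\left(H \right)} = 6 + \left(\left(H^{2} + H H\right) + \left(-12 + H^{2} + 5 H\right)\right) = 6 + \left(\left(H^{2} + H^{2}\right) + \left(-12 + H^{2} + 5 H\right)\right) = 6 + \left(2 H^{2} + \left(-12 + H^{2} + 5 H\right)\right) = 6 + \left(-12 + 3 H^{2} + 5 H\right) = -6 + 3 H^{2} + 5 H$)
$S{\left(9 \right)} - 103 m = \left(-6 + 3 \cdot 9^{2} + 5 \cdot 9\right) - 15553 = \left(-6 + 3 \cdot 81 + 45\right) - 15553 = \left(-6 + 243 + 45\right) - 15553 = 282 - 15553 = -15271$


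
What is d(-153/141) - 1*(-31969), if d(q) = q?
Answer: 1502492/47 ≈ 31968.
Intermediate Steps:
d(-153/141) - 1*(-31969) = -153/141 - 1*(-31969) = -153*1/141 + 31969 = -51/47 + 31969 = 1502492/47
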